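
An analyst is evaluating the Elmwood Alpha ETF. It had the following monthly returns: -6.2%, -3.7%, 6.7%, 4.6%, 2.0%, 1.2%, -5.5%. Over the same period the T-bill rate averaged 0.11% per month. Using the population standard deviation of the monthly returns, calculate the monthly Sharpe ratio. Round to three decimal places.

-0.051

r̄ = (-6.2 − 3.7 + 6.7 + 4.6 + 2 + 1.2 − 5.5) / 7 = -0.90 / 7 = -0.1286%
Population σ = √[Σ(r − r̄)² / 7] = √[153.7543 / 7] = √21.9649 = 4.6867%
Sharpe = (r̄ − rf) / σ = (-0.1286 − 0.11) / 4.6867 = -0.2386 / 4.6867 = -0.0509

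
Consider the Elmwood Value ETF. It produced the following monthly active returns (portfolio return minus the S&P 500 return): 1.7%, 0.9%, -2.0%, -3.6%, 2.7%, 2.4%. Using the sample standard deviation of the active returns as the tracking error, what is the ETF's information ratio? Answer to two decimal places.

μ = (1.7 + 0.9 − 2 − 3.6 + 2.7 + 2.4) / 6 = 2.10 / 6 = 0.3500%
Σ(r − μ)² = 32.9750; sample σ = √(32.9750/5) = 2.5681%
IR = μ / tracking error = 0.3500 / 2.5681 = 0.1363

0.14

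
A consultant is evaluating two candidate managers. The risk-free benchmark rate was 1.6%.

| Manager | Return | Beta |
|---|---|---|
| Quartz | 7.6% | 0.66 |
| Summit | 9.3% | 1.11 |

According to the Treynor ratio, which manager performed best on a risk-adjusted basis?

Quartz

Quartz: Treynor = (7.6% − 1.6%) / 0.66 = 9.091
Summit: Treynor = (9.3% − 1.6%) / 1.11 = 6.937
Highest: Quartz (9.091).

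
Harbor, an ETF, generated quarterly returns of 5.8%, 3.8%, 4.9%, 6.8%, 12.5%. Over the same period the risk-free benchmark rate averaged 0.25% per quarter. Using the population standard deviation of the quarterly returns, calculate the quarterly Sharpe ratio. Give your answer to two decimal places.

2.14

r̄ = (5.8 + 3.8 + 4.9 + 6.8 + 12.5) / 5 = 6.7600%
Σ(r − r̄)² = 46.0920; population σ = √(46.0920/5) = 3.0362%
Sharpe = (r̄ − rf) / σ = (6.7600 − 0.25) / 3.0362 = 6.5100 / 3.0362 = 2.1441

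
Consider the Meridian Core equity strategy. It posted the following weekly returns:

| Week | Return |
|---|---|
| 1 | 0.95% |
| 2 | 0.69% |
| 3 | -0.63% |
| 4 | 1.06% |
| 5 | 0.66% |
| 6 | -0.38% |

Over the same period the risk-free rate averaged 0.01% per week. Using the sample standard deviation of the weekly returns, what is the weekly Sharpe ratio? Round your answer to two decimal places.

r̄ = (0.95 + 0.69 − 0.63 + 1.06 + 0.66 − 0.38) / 6 = 0.3917%
Sample std dev = √[2.5587 / 5] = 0.7154%
Sharpe = (r̄ − rf) / σ = (0.3917 − 0.01) / 0.7154 = 0.3817 / 0.7154 = 0.5335

0.53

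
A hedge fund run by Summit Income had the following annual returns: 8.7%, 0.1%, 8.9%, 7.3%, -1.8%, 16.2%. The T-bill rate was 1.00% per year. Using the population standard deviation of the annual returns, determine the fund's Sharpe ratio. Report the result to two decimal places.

0.93

r̄ = (8.7 + 0.1 + 8.9 + 7.3 − 1.8 + 16.2) / 6 = 39.40 / 6 = 6.5667%
Population σ = √[Σ(r − r̄)² / 6] = √[215.1533 / 6] = √35.8589 = 5.9882%
Sharpe = (r̄ − rf) / σ = (6.5667 − 1) / 5.9882 = 5.5667 / 5.9882 = 0.9296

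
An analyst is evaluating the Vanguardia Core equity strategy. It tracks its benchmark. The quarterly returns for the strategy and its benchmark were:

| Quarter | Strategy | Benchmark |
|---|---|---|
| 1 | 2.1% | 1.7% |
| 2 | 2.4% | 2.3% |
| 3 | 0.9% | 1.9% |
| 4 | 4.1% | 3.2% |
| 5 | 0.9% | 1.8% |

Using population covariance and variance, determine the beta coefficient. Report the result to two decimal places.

1.90

r̄p = 2.0800%,  r̄m = 2.1800%
Cov = Σ(rp − r̄p)(rm − r̄m) / 5 = 0.5736
Var(rm) = Σ(rm − r̄m)² / 5 = 0.3016
β = Cov / Var = 0.5736 / 0.3016 = 1.9019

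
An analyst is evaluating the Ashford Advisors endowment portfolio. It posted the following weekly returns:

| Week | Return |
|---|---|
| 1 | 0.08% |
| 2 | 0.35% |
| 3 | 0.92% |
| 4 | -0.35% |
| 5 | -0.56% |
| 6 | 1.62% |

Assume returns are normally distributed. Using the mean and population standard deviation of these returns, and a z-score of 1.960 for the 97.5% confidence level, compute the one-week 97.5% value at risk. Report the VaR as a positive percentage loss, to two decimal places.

r̄ = (0.08 + 0.35 + 0.92 − 0.35 − 0.56 + 1.62) / 6 = 0.3433%
Population σ = √[Σ(r − r̄)² / 6] = √[3.3285 / 6] = √0.5548 = 0.7448%
VaR = −(r̄ − z·σ) = −(0.3433 − 1.960 × 0.7448) = −(-1.1165) = 1.1165%

1.12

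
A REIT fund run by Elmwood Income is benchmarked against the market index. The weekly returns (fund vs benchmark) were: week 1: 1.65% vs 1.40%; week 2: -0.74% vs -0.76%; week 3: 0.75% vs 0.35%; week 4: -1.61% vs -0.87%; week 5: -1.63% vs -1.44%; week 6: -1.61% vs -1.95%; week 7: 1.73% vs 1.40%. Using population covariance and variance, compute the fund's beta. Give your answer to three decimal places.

1.121

r̄p = -0.2086%,  r̄m = -0.2671%
Cov = Σ(rp − r̄p)(rm − r̄m) / 7 = 1.7220
Var(rm) = Σ(rm − r̄m)² / 7 = 1.5362
β = Cov / Var = 1.7220 / 1.5362 = 1.1209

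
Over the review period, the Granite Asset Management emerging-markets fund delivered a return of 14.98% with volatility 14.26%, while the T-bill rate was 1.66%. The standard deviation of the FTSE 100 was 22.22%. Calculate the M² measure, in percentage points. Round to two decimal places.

Sharpe = (Rp − Rf) / σp = (14.98% − 1.66%) / 14.26% = 0.9341
M² = Rf + Sharpe × σm = 1.66% + 0.9341 × 22.22% = 22.4157%

22.42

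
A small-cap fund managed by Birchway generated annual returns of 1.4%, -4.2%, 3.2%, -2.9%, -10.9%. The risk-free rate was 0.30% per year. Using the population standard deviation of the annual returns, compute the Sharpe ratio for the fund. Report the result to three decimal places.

-0.605

r̄ = (1.4 − 4.2 + 3.2 − 2.9 − 10.9) / 5 = -13.40 / 5 = -2.6800%
Population std dev = √[121.1480 / 5] = 4.9224%
Sharpe = (r̄ − rf) / σ = (-2.6800 − 0.3) / 4.9224 = -2.9800 / 4.9224 = -0.6054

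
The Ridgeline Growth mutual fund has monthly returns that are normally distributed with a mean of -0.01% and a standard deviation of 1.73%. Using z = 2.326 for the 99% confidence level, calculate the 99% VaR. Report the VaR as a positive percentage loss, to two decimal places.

VaR (as % loss) = −(μ − z·σ) = −(-0.01% − 2.326 × 1.73%) = −(-4.03398%) = 4.03398%

4.03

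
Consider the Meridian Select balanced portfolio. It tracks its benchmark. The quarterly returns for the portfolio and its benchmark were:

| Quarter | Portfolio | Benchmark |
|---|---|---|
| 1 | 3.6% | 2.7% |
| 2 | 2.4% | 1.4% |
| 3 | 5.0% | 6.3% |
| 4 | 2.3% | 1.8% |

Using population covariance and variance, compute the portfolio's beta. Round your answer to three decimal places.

r̄p = 3.3250%,  r̄m = 3.0500%
Cov = Σ(rp − r̄p)(rm − r̄m) / 4 = 2.0388
Var(rm) = Σ(rm − r̄m)² / 4 = 3.7425
β = Cov / Var = 2.0388 / 3.7425 = 0.5448

0.545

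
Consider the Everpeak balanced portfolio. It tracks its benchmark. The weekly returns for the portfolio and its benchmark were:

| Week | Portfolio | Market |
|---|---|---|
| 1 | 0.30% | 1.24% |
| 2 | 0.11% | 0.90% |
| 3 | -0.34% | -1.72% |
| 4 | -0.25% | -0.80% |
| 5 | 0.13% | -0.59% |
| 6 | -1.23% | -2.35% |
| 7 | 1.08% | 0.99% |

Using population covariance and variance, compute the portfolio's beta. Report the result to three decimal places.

r̄p = -0.0286%,  r̄m = -0.3329%
Cov = Σ(rp − r̄p)(rm − r̄m) / 7 = 0.7246
Var(rm) = Σ(rm − r̄m)² / 7 = 1.7173
β = Cov / Var = 0.7246 / 1.7173 = 0.4219

0.422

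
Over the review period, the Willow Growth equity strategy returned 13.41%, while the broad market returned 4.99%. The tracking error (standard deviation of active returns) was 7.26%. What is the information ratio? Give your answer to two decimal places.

1.16

IR = (Rp − Rb) / TE = (13.41% − 4.99%) / 7.26% = 8.42% / 7.26% = 1.1598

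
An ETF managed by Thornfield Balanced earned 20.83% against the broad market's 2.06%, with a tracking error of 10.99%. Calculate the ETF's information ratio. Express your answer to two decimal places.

1.71

IR = (Rp − Rb) / TE = (20.83% − 2.06%) / 10.99% = 18.77% / 10.99% = 1.7079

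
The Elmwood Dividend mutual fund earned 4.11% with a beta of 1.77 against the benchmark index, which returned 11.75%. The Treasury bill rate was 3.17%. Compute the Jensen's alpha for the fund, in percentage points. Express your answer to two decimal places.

-14.25

CAPM expected return = Rf + β(Rm − Rf) = 3.17% + 1.77 × (11.75% − 3.17%) = 3.17 + 1.77 × 8.58 = 18.3566%
Jensen's α = Rp − E[R] = 4.11% − 18.3566% = -14.2466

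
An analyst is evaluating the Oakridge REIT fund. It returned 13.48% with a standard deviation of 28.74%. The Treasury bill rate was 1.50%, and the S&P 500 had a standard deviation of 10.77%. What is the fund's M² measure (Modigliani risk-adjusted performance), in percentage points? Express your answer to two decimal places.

5.99

Sharpe = (Rp − Rf) / σp = (13.48% − 1.50%) / 28.74% = 0.4168
M² = Rf + Sharpe × σm = 1.50% + 0.4168 × 10.77% = 5.9889%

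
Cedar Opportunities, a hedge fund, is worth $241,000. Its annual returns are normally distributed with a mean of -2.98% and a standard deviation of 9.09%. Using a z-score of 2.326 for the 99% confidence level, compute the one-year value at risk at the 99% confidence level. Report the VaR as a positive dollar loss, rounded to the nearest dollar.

Return at the 99% tail: μ − z·σ = -2.98% − 2.326 × 9.09% = -2.98 − 21.14334 = -24.12334%
VaR = −(-24.12334%) × $241,000 = 24.12334% × $241,000 = $58,137

$58,137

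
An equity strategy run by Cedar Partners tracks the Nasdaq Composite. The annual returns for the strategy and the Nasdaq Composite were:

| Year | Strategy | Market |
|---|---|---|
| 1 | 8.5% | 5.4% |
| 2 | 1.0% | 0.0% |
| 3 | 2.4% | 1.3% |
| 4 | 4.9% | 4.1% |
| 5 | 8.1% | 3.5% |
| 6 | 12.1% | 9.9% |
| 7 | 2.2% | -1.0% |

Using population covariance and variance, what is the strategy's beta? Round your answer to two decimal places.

r̄p = 5.6000%,  r̄m = 3.3143%
Cov = Σ(rp − r̄p)(rm − r̄m) / 7 = 12.1614
Var(rm) = Σ(rm − r̄m)² / 7 = 11.7184
β = Cov / Var = 12.1614 / 11.7184 = 1.0378

1.04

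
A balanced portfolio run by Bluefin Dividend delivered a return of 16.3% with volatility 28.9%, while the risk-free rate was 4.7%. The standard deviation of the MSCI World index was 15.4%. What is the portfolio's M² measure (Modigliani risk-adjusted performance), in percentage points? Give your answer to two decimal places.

Sharpe = (Rp − Rf) / σp = (16.3% − 4.7%) / 28.9% = 0.4014
M² = Rf + Sharpe × σm = 4.7% + 0.4014 × 15.4% = 10.8816%

10.88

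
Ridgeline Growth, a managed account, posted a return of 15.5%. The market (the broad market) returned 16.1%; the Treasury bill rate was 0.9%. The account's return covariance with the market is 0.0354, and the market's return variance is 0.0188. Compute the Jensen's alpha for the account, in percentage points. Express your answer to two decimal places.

β = Cov / Var = 0.0354 / 0.0188 = 1.8830
E[R] = Rf + β(Rm − Rf) = 0.9% + 1.8830 × (16.1% − 0.9%) = 29.5216%
α = Rp − E[R] = 15.5% − 29.5216% = -14.0216

-14.02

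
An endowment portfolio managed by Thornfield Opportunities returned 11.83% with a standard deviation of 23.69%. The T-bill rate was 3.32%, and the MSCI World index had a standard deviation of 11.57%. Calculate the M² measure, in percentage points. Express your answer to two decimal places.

7.48

Sharpe = (Rp − Rf) / σp = (11.83% − 3.32%) / 23.69% = 0.3592
M² = Rf + Sharpe × σm = 3.32% + 0.3592 × 11.57% = 7.4759%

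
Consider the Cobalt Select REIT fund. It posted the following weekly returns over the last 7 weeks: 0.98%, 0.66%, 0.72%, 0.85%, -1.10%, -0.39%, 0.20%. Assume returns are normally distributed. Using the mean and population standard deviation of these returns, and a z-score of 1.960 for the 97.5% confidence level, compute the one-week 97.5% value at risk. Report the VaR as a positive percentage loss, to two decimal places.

1.11

r̄ = (0.98 + 0.66 + 0.72 + 0.85 − 1.1 − 0.39 + 0.2) / 7 = 0.2743%
Population σ = √[Σ(r − r̄)² / 7] = √[3.5124 / 7] = √0.5018 = 0.7084%
VaR = −(r̄ − z·σ) = −(0.2743 − 1.960 × 0.7084) = −(-1.1142) = 1.1142%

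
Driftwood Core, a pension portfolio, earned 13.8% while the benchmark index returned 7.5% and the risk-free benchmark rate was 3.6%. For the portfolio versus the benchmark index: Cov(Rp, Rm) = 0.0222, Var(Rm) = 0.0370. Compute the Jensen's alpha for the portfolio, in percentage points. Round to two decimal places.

7.86

β = Cov / Var = 0.0222 / 0.0370 = 0.6000
E[R] = Rf + β(Rm − Rf) = 3.6% + 0.6000 × (7.5% − 3.6%) = 5.9400%
α = Rp − E[R] = 13.8% − 5.9400% = 7.8600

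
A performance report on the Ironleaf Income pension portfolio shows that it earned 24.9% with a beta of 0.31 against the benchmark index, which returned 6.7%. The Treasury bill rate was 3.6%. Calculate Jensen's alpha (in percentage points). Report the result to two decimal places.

CAPM expected return = Rf + β(Rm − Rf) = 3.6% + 0.31 × (6.7% − 3.6%) = 3.6 + 0.31 × 3.10 = 4.5610%
Jensen's α = Rp − E[R] = 24.9% − 4.5610% = 20.3390

20.34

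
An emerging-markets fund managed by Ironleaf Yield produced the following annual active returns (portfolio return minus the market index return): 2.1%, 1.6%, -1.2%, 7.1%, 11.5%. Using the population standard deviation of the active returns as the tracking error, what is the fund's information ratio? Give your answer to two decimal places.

r̄ = (2.1 + 1.6 − 1.2 + 7.1 + 11.5) / 5 = 21.10 / 5 = 4.2200%
Population std dev = √[102.0280 / 5] = 4.5173%
IR = r̄ / tracking error = 4.2200 / 4.5173 = 0.9342

0.93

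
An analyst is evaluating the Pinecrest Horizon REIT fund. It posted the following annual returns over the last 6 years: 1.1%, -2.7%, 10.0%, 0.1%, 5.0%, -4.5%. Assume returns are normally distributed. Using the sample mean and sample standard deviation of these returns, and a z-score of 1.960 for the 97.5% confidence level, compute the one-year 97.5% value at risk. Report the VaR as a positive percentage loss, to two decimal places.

8.88

Mean return r̄ = 9.00 / 6 = 1.5000%
Σ(r − r̄)² = 140.2600; sample σ = √(140.2600/5) = 5.2964%
VaR = −(r̄ − z·σ) = −(1.5000 − 1.960 × 5.2964) = −(-8.8809) = 8.8809%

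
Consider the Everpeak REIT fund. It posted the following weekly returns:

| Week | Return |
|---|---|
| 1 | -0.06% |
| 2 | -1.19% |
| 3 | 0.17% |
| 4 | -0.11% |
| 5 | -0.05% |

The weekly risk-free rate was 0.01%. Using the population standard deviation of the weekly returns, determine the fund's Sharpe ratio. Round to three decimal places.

-0.537

Mean return r̄ = -1.240 / 5 = -0.2480%
Σ(r − r̄)² = 1.1557; population σ = √(1.1557/5) = 0.4808%
Sharpe = (r̄ − rf) / σ = (-0.2480 − 0.01) / 0.4808 = -0.2580 / 0.4808 = -0.5366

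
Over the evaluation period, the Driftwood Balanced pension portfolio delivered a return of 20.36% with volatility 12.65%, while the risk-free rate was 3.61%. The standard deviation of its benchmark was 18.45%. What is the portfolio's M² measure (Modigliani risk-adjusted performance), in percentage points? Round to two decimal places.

28.04

Sharpe = (Rp − Rf) / σp = (20.36% − 3.61%) / 12.65% = 1.3241
M² = Rf + Sharpe × σm = 3.61% + 1.3241 × 18.45% = 28.0396%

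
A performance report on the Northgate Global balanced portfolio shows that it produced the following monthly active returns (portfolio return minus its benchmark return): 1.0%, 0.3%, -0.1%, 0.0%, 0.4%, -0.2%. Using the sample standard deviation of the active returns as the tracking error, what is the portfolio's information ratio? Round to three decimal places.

μ = (1 + 0.3 − 0.1 + 0 + 0.4 − 0.2) / 6 = 1.40 / 6 = 0.2333%
Σ(r − μ)² = (1 − 0.2333)² + (0.3 − 0.2333)² + … = 0.9733
σ = √[0.9733 / 5] = 0.4412%
IR = μ / tracking error = 0.2333 / 0.4412 = 0.5288

0.529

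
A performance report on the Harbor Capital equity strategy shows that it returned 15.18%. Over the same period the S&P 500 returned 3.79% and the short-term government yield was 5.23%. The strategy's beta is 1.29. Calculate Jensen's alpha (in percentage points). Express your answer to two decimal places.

11.81

CAPM expected return = Rf + β(Rm − Rf) = 5.23% + 1.29 × (3.79% − 5.23%) = 5.23 + 1.29 × -1.44 = 3.3724%
Jensen's α = Rp − E[R] = 15.18% − 3.3724% = 11.8076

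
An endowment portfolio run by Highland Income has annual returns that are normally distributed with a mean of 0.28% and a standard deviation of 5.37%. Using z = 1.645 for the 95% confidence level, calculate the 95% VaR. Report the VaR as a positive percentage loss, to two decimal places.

VaR (as % loss) = −(μ − z·σ) = −(0.28% − 1.645 × 5.37%) = −(-8.55365%) = 8.55365%

8.55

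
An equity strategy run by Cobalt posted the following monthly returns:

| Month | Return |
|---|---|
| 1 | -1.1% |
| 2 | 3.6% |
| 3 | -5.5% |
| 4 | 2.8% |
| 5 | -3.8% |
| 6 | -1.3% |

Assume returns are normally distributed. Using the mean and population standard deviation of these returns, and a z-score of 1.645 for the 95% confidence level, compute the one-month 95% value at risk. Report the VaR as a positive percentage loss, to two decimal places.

6.24

r̄ = (-1.1 + 3.6 − 5.5 + 2.8 − 3.8 − 1.3) / 6 = -5.30 / 6 = -0.8833%
Population std dev = √[63.7083 / 6] = 3.2585%
VaR = −(r̄ − z·σ) = −(-0.8833 − 1.645 × 3.2585) = −(-6.2435) = 6.2435%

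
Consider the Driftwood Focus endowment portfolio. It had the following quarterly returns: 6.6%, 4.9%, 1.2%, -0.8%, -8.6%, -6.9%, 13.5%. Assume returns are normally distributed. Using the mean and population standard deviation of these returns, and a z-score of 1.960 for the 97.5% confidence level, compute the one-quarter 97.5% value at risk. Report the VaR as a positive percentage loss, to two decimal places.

r̄ = (6.6 + 4.9 + 1.2 − 0.8 − 8.6 − 6.9 + 13.5) / 7 = 1.4143%
Population σ = √[Σ(r − r̄)² / 7] = √[359.4686 / 7] = √51.3527 = 7.1661%
VaR = −(r̄ − z·σ) = −(1.4143 − 1.960 × 7.1661) = −(-12.6313) = 12.6313%

12.63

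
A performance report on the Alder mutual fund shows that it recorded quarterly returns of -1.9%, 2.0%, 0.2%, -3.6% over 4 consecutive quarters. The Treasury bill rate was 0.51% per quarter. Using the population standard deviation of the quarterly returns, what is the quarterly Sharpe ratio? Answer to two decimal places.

-0.63

r̄ = (-1.9 + 2 + 0.2 − 3.6) / 4 = -0.8250%
Population σ = √[Σ(r − r̄)² / 4] = √[17.8875 / 4] = √4.4719 = 2.1147%
Sharpe = (r̄ − rf) / σ = (-0.8250 − 0.51) / 2.1147 = -1.3350 / 2.1147 = -0.6313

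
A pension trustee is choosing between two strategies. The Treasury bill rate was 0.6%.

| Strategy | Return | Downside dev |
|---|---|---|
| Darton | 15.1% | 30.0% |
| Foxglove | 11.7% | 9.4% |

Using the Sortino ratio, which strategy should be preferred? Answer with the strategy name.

Foxglove

Darton: Sortino ratio = (15.1% − 0.6%) / 30.0% = 0.483
Foxglove: Sortino ratio = (11.7% − 0.6%) / 9.4% = 1.181
Highest: Foxglove (1.181).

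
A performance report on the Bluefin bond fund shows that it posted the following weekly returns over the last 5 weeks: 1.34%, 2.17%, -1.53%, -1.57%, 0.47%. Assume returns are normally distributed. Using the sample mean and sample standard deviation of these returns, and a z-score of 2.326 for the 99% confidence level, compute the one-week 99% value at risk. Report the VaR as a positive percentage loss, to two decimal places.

3.75

r̄ = (1.34 + 2.17 − 1.53 − 1.57 + 0.47) / 5 = 0.880 / 5 = 0.1760%
Sample σ = √[Σ(r − r̄)² / 4] = √[11.3763 / 4] = √2.8441 = 1.6864%
VaR = −(r̄ − z·σ) = −(0.1760 − 2.326 × 1.6864) = −(-3.7466) = 3.7466%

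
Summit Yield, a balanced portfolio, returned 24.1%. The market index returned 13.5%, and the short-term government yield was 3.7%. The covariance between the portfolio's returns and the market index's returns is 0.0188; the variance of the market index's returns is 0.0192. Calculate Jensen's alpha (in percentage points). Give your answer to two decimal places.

β = Cov / Var = 0.0188 / 0.0192 = 0.9792
E[R] = Rf + β(Rm − Rf) = 3.7% + 0.9792 × (13.5% − 3.7%) = 13.2962%
α = Rp − E[R] = 24.1% − 13.2962% = 10.8038

10.80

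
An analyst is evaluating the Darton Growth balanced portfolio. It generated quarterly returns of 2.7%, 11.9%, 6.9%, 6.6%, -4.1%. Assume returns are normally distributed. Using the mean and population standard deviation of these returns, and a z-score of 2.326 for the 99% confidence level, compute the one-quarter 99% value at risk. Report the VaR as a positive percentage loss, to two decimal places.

7.58

Mean return μ = 24.00 / 5 = 4.8000%
Population σ = √[Σ(r − μ)² / 5] = √[141.6800 / 5] = √28.3360 = 5.3232%
VaR = −(μ − z·σ) = −(4.8000 − 2.326 × 5.3232) = −(-7.5818) = 7.5818%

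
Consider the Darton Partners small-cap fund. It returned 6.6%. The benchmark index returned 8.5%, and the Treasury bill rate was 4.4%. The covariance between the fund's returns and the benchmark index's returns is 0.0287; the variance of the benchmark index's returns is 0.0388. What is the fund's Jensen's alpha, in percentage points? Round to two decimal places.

-0.83

β = Cov / Var = 0.0287 / 0.0388 = 0.7397
E[R] = Rf + β(Rm − Rf) = 4.4% + 0.7397 × (8.5% − 4.4%) = 7.4328%
α = Rp − E[R] = 6.6% − 7.4328% = -0.8328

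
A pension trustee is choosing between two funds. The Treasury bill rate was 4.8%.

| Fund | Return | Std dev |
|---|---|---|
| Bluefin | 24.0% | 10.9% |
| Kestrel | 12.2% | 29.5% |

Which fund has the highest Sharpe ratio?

Bluefin

Bluefin: Sharpe ratio = (24.0% − 4.8%) / 10.9% = 1.761
Kestrel: Sharpe ratio = (12.2% − 4.8%) / 29.5% = 0.251
Highest: Bluefin (1.761).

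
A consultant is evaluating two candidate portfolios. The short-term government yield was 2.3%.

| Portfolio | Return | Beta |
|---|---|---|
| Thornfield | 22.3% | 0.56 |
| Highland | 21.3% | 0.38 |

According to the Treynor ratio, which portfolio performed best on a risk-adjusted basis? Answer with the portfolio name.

Highland

Thornfield: Treynor = (22.3% − 2.3%) / 0.56 = 35.714
Highland: Treynor = (21.3% − 2.3%) / 0.38 = 50.000
Highest: Highland (50.000).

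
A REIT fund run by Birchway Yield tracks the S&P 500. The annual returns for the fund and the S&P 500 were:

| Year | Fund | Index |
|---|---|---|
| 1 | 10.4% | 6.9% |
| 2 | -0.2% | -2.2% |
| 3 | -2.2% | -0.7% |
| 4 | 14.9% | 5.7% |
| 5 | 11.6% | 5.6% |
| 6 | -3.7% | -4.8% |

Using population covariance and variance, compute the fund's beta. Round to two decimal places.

1.54

r̄p = 5.1333%,  r̄m = 1.7500%
Cov = Σ(rp − r̄p)(rm − r̄m) / 6 = 31.2483
Var(rm) = Σ(rm − r̄m)² / 6 = 20.2425
β = Cov / Var = 31.2483 / 20.2425 = 1.5437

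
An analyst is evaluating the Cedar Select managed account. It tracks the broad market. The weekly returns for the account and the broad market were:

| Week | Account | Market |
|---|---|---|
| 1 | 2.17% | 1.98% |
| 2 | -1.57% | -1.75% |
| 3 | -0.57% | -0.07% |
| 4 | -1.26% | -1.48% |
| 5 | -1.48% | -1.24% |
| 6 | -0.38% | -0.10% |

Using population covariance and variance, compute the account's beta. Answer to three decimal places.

0.990

r̄p = -0.5150%,  r̄m = -0.4433%
Cov = Σ(rp − r̄p)(rm − r̄m) / 6 = 1.5754
Var(rm) = Σ(rm − r̄m)² / 6 = 1.5911
β = Cov / Var = 1.5754 / 1.5911 = 0.9901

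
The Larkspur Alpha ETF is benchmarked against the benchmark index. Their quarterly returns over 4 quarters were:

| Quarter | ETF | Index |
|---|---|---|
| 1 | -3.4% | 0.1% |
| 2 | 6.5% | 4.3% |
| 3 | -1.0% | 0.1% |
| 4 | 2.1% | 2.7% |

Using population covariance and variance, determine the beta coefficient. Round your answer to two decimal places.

r̄p = 1.0500%,  r̄m = 1.8000%
Cov = Σ(rp − r̄p)(rm − r̄m) / 4 = 6.4050
Var(rm) = Σ(rm − r̄m)² / 4 = 3.2100
β = Cov / Var = 6.4050 / 3.2100 = 1.9953

2.00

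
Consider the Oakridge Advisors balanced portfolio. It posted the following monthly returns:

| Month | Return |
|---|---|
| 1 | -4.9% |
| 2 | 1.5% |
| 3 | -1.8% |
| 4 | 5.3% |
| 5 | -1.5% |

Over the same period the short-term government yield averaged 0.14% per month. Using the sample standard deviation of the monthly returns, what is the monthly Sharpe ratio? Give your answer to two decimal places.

-0.11

r̄ = (-4.9 + 1.5 − 1.8 + 5.3 − 1.5) / 5 = -1.40 / 5 = -0.2800%
Σ(r − r̄)² = 59.4480; sample σ = √(59.4480/4) = 3.8551%
Sharpe = (r̄ − rf) / σ = (-0.2800 − 0.14) / 3.8551 = -0.4200 / 3.8551 = -0.1089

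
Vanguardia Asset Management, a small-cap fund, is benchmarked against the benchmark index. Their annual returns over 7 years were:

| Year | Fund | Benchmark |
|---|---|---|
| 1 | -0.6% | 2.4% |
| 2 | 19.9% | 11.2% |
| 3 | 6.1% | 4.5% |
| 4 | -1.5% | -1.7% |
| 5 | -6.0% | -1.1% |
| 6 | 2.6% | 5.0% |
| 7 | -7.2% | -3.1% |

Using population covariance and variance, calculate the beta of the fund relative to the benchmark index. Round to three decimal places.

1.763

r̄p = 1.9000%,  r̄m = 2.4571%
Cov = Σ(rp − r̄p)(rm − r̄m) / 7 = 37.2400
Var(rm) = Σ(rm − r̄m)² / 7 = 21.1282
β = Cov / Var = 37.2400 / 21.1282 = 1.7626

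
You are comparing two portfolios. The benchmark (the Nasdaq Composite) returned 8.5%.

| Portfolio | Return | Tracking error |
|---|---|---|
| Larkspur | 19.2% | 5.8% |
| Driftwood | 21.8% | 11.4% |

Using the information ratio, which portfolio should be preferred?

Larkspur

Larkspur: IR = (19.2% − 8.5%) / 5.8% = 1.845
Driftwood: IR = (21.8% − 8.5%) / 11.4% = 1.167
Highest: Larkspur (1.845).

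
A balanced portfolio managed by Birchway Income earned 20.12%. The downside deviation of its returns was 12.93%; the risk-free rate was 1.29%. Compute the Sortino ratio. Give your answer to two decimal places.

Sortino = (Rp − Rf) / σd = (20.12% − 1.29%) / 12.93% = 18.83% / 12.93% = 1.4563

1.46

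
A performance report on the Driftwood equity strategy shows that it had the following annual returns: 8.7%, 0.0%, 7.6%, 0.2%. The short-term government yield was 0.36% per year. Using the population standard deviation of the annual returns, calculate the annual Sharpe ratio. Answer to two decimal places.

0.93

Mean return r̄ = 16.50 / 4 = 4.1250%
Population σ = √[Σ(r − r̄)² / 4] = √[65.4275 / 4] = √16.3569 = 4.0444%
Sharpe = (r̄ − rf) / σ = (4.1250 − 0.36) / 4.0444 = 3.7650 / 4.0444 = 0.9309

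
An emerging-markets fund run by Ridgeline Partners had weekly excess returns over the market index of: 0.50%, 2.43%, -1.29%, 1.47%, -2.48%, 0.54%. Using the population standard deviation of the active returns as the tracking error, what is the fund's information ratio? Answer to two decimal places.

r̄ = (0.5 + 2.43 − 1.29 + 1.47 − 2.48 + 0.54) / 6 = 1.170 / 6 = 0.1950%
Σ(r − r̄)² = 16.1938; population σ = √(16.1938/6) = 1.6429%
IR = r̄ / tracking error = 0.1950 / 1.6429 = 0.1187

0.12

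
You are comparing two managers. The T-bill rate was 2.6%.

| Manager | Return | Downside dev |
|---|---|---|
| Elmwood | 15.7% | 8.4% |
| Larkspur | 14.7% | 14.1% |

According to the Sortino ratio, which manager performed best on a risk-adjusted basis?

Elmwood

Elmwood: Sortino ratio = (15.7% − 2.6%) / 8.4% = 1.560
Larkspur: Sortino ratio = (14.7% − 2.6%) / 14.1% = 0.858
Highest: Elmwood (1.560).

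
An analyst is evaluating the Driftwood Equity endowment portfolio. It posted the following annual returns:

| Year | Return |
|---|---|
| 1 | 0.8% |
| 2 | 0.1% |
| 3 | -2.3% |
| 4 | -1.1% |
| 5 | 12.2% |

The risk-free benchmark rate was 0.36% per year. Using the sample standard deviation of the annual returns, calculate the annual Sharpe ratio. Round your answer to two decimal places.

r̄ = (0.8 + 0.1 − 2.3 − 1.1 + 12.2) / 5 = 1.9400%
Sample σ = √[Σ(r − r̄)² / 4] = √[137.1720 / 4] = √34.2930 = 5.8560%
Sharpe = (r̄ − rf) / σ = (1.9400 − 0.36) / 5.8560 = 1.5800 / 5.8560 = 0.2698

0.27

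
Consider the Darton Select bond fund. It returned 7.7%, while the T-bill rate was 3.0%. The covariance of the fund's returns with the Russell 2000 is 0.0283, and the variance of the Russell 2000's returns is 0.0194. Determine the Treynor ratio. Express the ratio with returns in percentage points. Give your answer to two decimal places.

3.22

β = Cov / Var = 0.0283 / 0.0194 = 1.4588
Treynor = (Rp − Rf) / β = (7.7% − 3.0%) / 1.4588 = 4.70 / 1.4588 = 3.2218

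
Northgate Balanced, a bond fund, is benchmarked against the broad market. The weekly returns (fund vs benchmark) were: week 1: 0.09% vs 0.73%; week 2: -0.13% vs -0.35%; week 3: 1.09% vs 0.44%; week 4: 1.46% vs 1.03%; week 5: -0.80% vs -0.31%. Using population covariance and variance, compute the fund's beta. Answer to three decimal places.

r̄p = 0.3420%,  r̄m = 0.3080%
Cov = Σ(rp − r̄p)(rm − r̄m) / 5 = 0.3632
Var(rm) = Σ(rm − r̄m)² / 5 = 0.3063
β = Cov / Var = 0.3632 / 0.3063 = 1.1858

1.186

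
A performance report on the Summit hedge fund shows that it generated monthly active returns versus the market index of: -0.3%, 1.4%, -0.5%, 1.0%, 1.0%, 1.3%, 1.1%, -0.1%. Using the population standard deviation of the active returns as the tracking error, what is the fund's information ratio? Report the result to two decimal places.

0.84

r̄ = (-0.3 + 1.4 − 0.5 + 1 + 1 + 1.3 + 1.1 − 0.1) / 8 = 0.6125%
Population std dev = √[4.2088 / 8] = 0.7253%
IR = r̄ / tracking error = 0.6125 / 0.7253 = 0.8445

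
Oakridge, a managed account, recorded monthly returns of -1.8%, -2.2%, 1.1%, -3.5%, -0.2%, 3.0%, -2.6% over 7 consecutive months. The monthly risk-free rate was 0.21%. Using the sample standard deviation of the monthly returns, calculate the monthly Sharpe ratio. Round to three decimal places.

-0.476

Mean return r̄ = -6.20 / 7 = -0.8857%
Σ(r − r̄)² = (-1.8 − (-0.8857))² + (-2.2 − (-0.8857))² + (1.1 − (-0.8857))² + … = 31.8486
σ = √[31.8486 / 6] = 2.3039%
Sharpe = (r̄ − rf) / σ = (-0.8857 − 0.21) / 2.3039 = -1.0957 / 2.3039 = -0.4756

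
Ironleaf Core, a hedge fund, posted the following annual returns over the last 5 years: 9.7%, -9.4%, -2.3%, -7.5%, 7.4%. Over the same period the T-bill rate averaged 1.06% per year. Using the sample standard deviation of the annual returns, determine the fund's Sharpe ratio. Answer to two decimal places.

-0.17

r̄ = (9.7 − 9.4 − 2.3 − 7.5 + 7.4) / 5 = -2.10 / 5 = -0.4200%
Σ(r − r̄)² = 297.8680; sample σ = √(297.8680/4) = 8.6294%
Sharpe = (r̄ − rf) / σ = (-0.4200 − 1.06) / 8.6294 = -1.4800 / 8.6294 = -0.1715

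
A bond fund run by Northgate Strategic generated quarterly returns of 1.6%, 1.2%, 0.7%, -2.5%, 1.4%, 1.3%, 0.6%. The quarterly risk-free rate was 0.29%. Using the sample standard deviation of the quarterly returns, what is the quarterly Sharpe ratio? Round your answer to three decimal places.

0.228

Mean return r̄ = 4.30 / 7 = 0.6143%
Sample σ = √[Σ(r − r̄)² / 6] = √[12.1086 / 6] = √2.0181 = 1.4206%
Sharpe = (r̄ − rf) / σ = (0.6143 − 0.29) / 1.4206 = 0.3243 / 1.4206 = 0.2283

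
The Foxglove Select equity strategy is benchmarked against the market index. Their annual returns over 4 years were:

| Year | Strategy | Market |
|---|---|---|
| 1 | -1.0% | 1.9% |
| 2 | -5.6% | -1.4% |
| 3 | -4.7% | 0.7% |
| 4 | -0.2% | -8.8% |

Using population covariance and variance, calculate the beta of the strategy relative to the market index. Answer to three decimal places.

r̄p = -2.8750%,  r̄m = -1.9000%
Cov = Σ(rp − r̄p)(rm − r̄m) / 4 = -4.3600
Var(rm) = Σ(rm − r̄m)² / 4 = 17.2650
β = Cov / Var = -4.3600 / 17.2650 = -0.2525

-0.253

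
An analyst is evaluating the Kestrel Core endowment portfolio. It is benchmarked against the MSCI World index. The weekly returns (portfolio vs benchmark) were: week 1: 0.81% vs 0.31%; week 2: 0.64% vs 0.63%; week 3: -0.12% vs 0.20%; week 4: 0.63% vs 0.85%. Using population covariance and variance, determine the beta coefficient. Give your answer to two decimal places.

0.72

r̄p = 0.4900%,  r̄m = 0.4975%
Cov = Σ(rp − r̄p)(rm − r̄m) / 4 = 0.0477
Var(rm) = Σ(rm − r̄m)² / 4 = 0.0664
β = Cov / Var = 0.0477 / 0.0664 = 0.7184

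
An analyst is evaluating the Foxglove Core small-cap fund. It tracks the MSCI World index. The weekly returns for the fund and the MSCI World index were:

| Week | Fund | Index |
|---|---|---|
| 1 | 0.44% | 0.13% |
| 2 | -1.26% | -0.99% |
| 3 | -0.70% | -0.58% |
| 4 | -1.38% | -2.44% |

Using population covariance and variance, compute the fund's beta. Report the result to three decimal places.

r̄p = -0.7250%,  r̄m = -0.9700%
Cov = Σ(rp − r̄p)(rm − r̄m) / 4 = 0.5662
Var(rm) = Σ(rm − r̄m)² / 4 = 0.8809
β = Cov / Var = 0.5662 / 0.8809 = 0.6428

0.643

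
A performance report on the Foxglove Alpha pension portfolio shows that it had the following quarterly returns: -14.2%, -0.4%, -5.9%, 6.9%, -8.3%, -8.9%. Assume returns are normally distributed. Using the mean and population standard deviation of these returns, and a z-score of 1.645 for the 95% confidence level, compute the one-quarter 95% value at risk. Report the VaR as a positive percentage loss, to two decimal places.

r̄ = (-14.2 − 0.4 − 5.9 + 6.9 − 8.3 − 8.9) / 6 = -5.1333%
Population std dev = √[274.2133 / 6] = 6.7603%
VaR = −(r̄ − z·σ) = −(-5.1333 − 1.645 × 6.7603) = −(-16.2540) = 16.2540%

16.25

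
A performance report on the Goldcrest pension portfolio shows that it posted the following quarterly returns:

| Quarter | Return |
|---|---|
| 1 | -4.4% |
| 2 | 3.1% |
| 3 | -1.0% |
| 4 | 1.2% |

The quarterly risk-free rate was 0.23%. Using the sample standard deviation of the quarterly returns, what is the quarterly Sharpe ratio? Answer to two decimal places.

r̄ = (-4.4 + 3.1 − 1 + 1.2) / 4 = -1.10 / 4 = -0.2750%
Σ(r − r̄)² = 31.1075; sample σ = √(31.1075/3) = 3.2201%
Sharpe = (r̄ − rf) / σ = (-0.2750 − 0.23) / 3.2201 = -0.5050 / 3.2201 = -0.1568

-0.16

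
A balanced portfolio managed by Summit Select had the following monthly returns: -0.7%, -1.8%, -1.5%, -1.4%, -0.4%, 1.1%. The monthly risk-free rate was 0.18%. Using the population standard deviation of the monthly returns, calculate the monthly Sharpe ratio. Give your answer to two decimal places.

-0.99

r̄ = (-0.7 − 1.8 − 1.5 − 1.4 − 0.4 + 1.1) / 6 = -4.70 / 6 = -0.7833%
Σ(r − r̄)² = (-0.7 − (-0.7833))² + (-1.8 − (-0.7833))² + (-1.5 − (-0.7833))² + … = 5.6283
σ = √[5.6283 / 6] = 0.9685%
Sharpe = (r̄ − rf) / σ = (-0.7833 − 0.18) / 0.9685 = -0.9633 / 0.9685 = -0.9946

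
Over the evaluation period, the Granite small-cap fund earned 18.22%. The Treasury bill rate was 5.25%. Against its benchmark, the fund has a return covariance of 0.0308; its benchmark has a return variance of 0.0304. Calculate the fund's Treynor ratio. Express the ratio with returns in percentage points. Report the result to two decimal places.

β = Cov / Var = 0.0308 / 0.0304 = 1.0132
Treynor = (Rp − Rf) / β = (18.22% − 5.25%) / 1.0132 = 12.97 / 1.0132 = 12.8010

12.80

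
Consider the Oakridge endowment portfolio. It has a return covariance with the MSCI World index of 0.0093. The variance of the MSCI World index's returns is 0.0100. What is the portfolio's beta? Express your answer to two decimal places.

0.93

β = Cov(Rp, Rm) / Var(Rm) = 0.0093 / 0.0100 = 0.9300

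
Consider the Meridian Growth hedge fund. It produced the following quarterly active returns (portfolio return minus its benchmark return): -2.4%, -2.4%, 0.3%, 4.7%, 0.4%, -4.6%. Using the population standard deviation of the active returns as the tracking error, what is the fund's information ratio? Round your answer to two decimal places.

μ = (-2.4 − 2.4 + 0.3 + 4.7 + 0.4 − 4.6) / 6 = -0.6667%
Σ(r − μ)² = (-2.4 − (-0.6667))² + (-2.4 − (-0.6667))² + … = 52.3533
population σ = √(52.3533 / 6) = √8.7256 = 2.9539%
IR = μ / tracking error = -0.6667 / 2.9539 = -0.2257

-0.23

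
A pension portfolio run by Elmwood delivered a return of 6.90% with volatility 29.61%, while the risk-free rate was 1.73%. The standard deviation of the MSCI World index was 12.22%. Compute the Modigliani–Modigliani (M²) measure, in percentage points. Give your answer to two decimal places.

3.86

Sharpe = (Rp − Rf) / σp = (6.90% − 1.73%) / 29.61% = 0.1746
M² = Rf + Sharpe × σm = 1.73% + 0.1746 × 12.22% = 3.8636%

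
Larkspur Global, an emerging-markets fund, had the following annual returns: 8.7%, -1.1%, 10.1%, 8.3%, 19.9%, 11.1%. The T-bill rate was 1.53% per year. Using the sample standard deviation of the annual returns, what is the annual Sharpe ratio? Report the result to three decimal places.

1.187

r̄ = (8.7 − 1.1 + 10.1 + 8.3 + 19.9 + 11.1) / 6 = 57.00 / 6 = 9.5000%
Σ(r − r̄)² = (8.7 − 9.5000)² + (-1.1 − 9.5000)² + (10.1 − 9.5000)² + … = 225.5200
σ = √[225.5200 / 5] = 6.7160%
Sharpe = (r̄ − rf) / σ = (9.5000 − 1.53) / 6.7160 = 7.9700 / 6.7160 = 1.1867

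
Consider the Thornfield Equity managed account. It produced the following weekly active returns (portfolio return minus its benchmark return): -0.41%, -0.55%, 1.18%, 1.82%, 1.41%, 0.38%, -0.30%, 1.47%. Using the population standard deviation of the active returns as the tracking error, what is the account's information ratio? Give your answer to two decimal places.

μ = (-0.41 − 0.55 + 1.18 + 1.82 + 1.41 + 0.38 − 0.3 + 1.47) / 8 = 0.6250%
Population std dev = √[6.4338 / 8] = 0.8968%
IR = μ / tracking error = 0.6250 / 0.8968 = 0.6969

0.70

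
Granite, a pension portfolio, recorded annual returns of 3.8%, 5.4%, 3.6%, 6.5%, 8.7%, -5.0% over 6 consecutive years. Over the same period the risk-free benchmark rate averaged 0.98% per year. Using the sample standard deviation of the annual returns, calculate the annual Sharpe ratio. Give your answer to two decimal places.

0.60

μ = (3.8 + 5.4 + 3.6 + 6.5 + 8.7 − 5) / 6 = 23.00 / 6 = 3.8333%
Sample std dev = √[111.3333 / 5] = 4.7188%
Sharpe = (μ − rf) / σ = (3.8333 − 0.98) / 4.7188 = 2.8533 / 4.7188 = 0.6047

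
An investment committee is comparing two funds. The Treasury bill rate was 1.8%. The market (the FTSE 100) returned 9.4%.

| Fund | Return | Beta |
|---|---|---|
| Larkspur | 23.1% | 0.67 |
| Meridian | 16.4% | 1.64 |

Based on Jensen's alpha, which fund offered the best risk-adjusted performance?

Larkspur

Larkspur: α = 23.1% − [1.8% + 0.67 × (9.4% − 1.8%)] = 16.208
Meridian: α = 16.4% − [1.8% + 1.64 × (9.4% − 1.8%)] = 2.136
Highest: Larkspur (16.208).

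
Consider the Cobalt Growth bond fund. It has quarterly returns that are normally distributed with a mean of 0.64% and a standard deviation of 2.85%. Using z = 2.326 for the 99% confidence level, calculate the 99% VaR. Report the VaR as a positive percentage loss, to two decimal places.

5.99

VaR (as % loss) = −(μ − z·σ) = −(0.64% − 2.326 × 2.85%) = −(-5.9891%) = 5.9891%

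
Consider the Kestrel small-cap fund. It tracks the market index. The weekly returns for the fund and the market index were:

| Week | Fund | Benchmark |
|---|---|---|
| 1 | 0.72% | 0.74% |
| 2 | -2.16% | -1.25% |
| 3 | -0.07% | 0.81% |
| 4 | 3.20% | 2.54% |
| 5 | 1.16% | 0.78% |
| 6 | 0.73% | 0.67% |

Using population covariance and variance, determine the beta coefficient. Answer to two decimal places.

r̄p = 0.5967%,  r̄m = 0.7150%
Cov = Σ(rp − r̄p)(rm − r̄m) / 6 = 1.6897
Var(rm) = Σ(rm − r̄m)² / 6 = 1.2013
β = Cov / Var = 1.6897 / 1.2013 = 1.4066

1.41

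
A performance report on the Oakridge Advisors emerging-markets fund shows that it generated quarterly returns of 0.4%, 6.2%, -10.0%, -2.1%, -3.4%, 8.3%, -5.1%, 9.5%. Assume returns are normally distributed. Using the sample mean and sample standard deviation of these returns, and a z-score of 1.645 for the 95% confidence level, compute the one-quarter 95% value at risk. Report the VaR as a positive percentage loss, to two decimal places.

r̄ = (0.4 + 6.2 − 10 − 2.1 − 3.4 + 8.3 − 5.1 + 9.5) / 8 = 0.4750%
Σ(r − r̄)² = (0.4 − 0.4750)² + (6.2 − 0.4750)² + (-10 − 0.4750)² + … = 337.9150
σ = √[337.9150 / 7] = 6.9479%
VaR = −(r̄ − z·σ) = −(0.4750 − 1.645 × 6.9479) = −(-10.9543) = 10.9543%

10.95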